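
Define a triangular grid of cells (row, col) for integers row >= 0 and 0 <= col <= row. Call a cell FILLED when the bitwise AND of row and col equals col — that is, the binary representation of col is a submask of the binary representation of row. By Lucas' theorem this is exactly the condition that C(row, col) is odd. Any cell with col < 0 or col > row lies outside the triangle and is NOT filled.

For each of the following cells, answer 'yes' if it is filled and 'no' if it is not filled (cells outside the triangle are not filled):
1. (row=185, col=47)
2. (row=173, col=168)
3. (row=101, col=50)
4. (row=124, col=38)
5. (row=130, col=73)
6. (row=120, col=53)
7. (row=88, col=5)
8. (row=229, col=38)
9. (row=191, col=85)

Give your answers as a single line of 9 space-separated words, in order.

Answer: no yes no no no no no no no

Derivation:
(185,47): row=0b10111001, col=0b101111, row AND col = 0b101001 = 41; 41 != 47 -> empty
(173,168): row=0b10101101, col=0b10101000, row AND col = 0b10101000 = 168; 168 == 168 -> filled
(101,50): row=0b1100101, col=0b110010, row AND col = 0b100000 = 32; 32 != 50 -> empty
(124,38): row=0b1111100, col=0b100110, row AND col = 0b100100 = 36; 36 != 38 -> empty
(130,73): row=0b10000010, col=0b1001001, row AND col = 0b0 = 0; 0 != 73 -> empty
(120,53): row=0b1111000, col=0b110101, row AND col = 0b110000 = 48; 48 != 53 -> empty
(88,5): row=0b1011000, col=0b101, row AND col = 0b0 = 0; 0 != 5 -> empty
(229,38): row=0b11100101, col=0b100110, row AND col = 0b100100 = 36; 36 != 38 -> empty
(191,85): row=0b10111111, col=0b1010101, row AND col = 0b10101 = 21; 21 != 85 -> empty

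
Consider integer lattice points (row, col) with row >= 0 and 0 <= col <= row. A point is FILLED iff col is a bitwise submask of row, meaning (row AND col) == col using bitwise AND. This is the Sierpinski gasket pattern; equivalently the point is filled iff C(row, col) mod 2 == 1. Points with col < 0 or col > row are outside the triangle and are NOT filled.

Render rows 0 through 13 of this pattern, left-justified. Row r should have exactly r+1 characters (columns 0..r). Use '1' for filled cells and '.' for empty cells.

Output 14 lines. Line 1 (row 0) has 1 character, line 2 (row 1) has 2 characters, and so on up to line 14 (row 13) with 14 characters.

r0=0: 1
r1=1: 11
r2=10: 1.1
r3=11: 1111
r4=100: 1...1
r5=101: 11..11
r6=110: 1.1.1.1
r7=111: 11111111
r8=1000: 1.......1
r9=1001: 11......11
r10=1010: 1.1.....1.1
r11=1011: 1111....1111
r12=1100: 1...1...1...1
r13=1101: 11..11..11..11

Answer: 1
11
1.1
1111
1...1
11..11
1.1.1.1
11111111
1.......1
11......11
1.1.....1.1
1111....1111
1...1...1...1
11..11..11..11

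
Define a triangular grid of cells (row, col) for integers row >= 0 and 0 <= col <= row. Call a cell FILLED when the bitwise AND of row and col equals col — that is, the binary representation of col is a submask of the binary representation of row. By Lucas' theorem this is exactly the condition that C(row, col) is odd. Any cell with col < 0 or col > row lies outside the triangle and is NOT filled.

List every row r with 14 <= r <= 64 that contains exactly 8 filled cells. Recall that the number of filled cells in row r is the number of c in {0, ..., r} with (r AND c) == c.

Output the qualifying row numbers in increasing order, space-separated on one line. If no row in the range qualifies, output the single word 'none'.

Answer: 14 19 21 22 25 26 28 35 37 38 41 42 44 49 50 52 56

Derivation:
Row r has 2^popcount(r) filled cells, so we need popcount(r) = log2(8) = 3.
Scan r = 14..64 and keep those with exactly 3 one-bits:
r=14=1110 popcount=3 -> KEEP
r=15=1111 popcount=4 -> skip
r=16=10000 popcount=1 -> skip
r=17=10001 popcount=2 -> skip
r=18=10010 popcount=2 -> skip
r=19=10011 popcount=3 -> KEEP
r=20=10100 popcount=2 -> skip
r=21=10101 popcount=3 -> KEEP
r=22=10110 popcount=3 -> KEEP
r=23=10111 popcount=4 -> skip
r=24=11000 popcount=2 -> skip
r=25=11001 popcount=3 -> KEEP
r=26=11010 popcount=3 -> KEEP
r=27=11011 popcount=4 -> skip
r=28=11100 popcount=3 -> KEEP
r=29=11101 popcount=4 -> skip
r=30=11110 popcount=4 -> skip
r=31=11111 popcount=5 -> skip
r=32=100000 popcount=1 -> skip
r=33=100001 popcount=2 -> skip
r=34=100010 popcount=2 -> skip
r=35=100011 popcount=3 -> KEEP
r=36=100100 popcount=2 -> skip
r=37=100101 popcount=3 -> KEEP
r=38=100110 popcount=3 -> KEEP
r=39=100111 popcount=4 -> skip
r=40=101000 popcount=2 -> skip
r=41=101001 popcount=3 -> KEEP
r=42=101010 popcount=3 -> KEEP
r=43=101011 popcount=4 -> skip
r=44=101100 popcount=3 -> KEEP
r=45=101101 popcount=4 -> skip
r=46=101110 popcount=4 -> skip
r=47=101111 popcount=5 -> skip
r=48=110000 popcount=2 -> skip
r=49=110001 popcount=3 -> KEEP
r=50=110010 popcount=3 -> KEEP
r=51=110011 popcount=4 -> skip
r=52=110100 popcount=3 -> KEEP
r=53=110101 popcount=4 -> skip
r=54=110110 popcount=4 -> skip
r=55=110111 popcount=5 -> skip
r=56=111000 popcount=3 -> KEEP
r=57=111001 popcount=4 -> skip
r=58=111010 popcount=4 -> skip
r=59=111011 popcount=5 -> skip
r=60=111100 popcount=4 -> skip
r=61=111101 popcount=5 -> skip
r=62=111110 popcount=5 -> skip
r=63=111111 popcount=6 -> skip
r=64=1000000 popcount=1 -> skip
Kept rows: 14 19 21 22 25 26 28 35 37 38 41 42 44 49 50 52 56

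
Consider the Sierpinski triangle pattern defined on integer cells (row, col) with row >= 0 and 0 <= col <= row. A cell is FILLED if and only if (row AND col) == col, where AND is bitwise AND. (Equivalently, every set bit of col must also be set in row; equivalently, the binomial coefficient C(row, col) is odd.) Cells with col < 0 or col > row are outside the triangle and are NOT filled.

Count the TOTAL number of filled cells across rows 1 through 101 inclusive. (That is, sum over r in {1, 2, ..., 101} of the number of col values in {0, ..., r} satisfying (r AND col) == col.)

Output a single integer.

r1=1 pc1: +2 =2
r2=10 pc1: +2 =4
r3=11 pc2: +4 =8
r4=100 pc1: +2 =10
r5=101 pc2: +4 =14
r6=110 pc2: +4 =18
r7=111 pc3: +8 =26
r8=1000 pc1: +2 =28
r9=1001 pc2: +4 =32
r10=1010 pc2: +4 =36
r11=1011 pc3: +8 =44
r12=1100 pc2: +4 =48
r13=1101 pc3: +8 =56
r14=1110 pc3: +8 =64
r15=1111 pc4: +16 =80
r16=10000 pc1: +2 =82
r17=10001 pc2: +4 =86
r18=10010 pc2: +4 =90
r19=10011 pc3: +8 =98
r20=10100 pc2: +4 =102
r21=10101 pc3: +8 =110
r22=10110 pc3: +8 =118
r23=10111 pc4: +16 =134
r24=11000 pc2: +4 =138
r25=11001 pc3: +8 =146
r26=11010 pc3: +8 =154
r27=11011 pc4: +16 =170
r28=11100 pc3: +8 =178
r29=11101 pc4: +16 =194
r30=11110 pc4: +16 =210
r31=11111 pc5: +32 =242
r32=100000 pc1: +2 =244
r33=100001 pc2: +4 =248
r34=100010 pc2: +4 =252
r35=100011 pc3: +8 =260
r36=100100 pc2: +4 =264
r37=100101 pc3: +8 =272
r38=100110 pc3: +8 =280
r39=100111 pc4: +16 =296
r40=101000 pc2: +4 =300
r41=101001 pc3: +8 =308
r42=101010 pc3: +8 =316
r43=101011 pc4: +16 =332
r44=101100 pc3: +8 =340
r45=101101 pc4: +16 =356
r46=101110 pc4: +16 =372
r47=101111 pc5: +32 =404
r48=110000 pc2: +4 =408
r49=110001 pc3: +8 =416
r50=110010 pc3: +8 =424
r51=110011 pc4: +16 =440
r52=110100 pc3: +8 =448
r53=110101 pc4: +16 =464
r54=110110 pc4: +16 =480
r55=110111 pc5: +32 =512
r56=111000 pc3: +8 =520
r57=111001 pc4: +16 =536
r58=111010 pc4: +16 =552
r59=111011 pc5: +32 =584
r60=111100 pc4: +16 =600
r61=111101 pc5: +32 =632
r62=111110 pc5: +32 =664
r63=111111 pc6: +64 =728
r64=1000000 pc1: +2 =730
r65=1000001 pc2: +4 =734
r66=1000010 pc2: +4 =738
r67=1000011 pc3: +8 =746
r68=1000100 pc2: +4 =750
r69=1000101 pc3: +8 =758
r70=1000110 pc3: +8 =766
r71=1000111 pc4: +16 =782
r72=1001000 pc2: +4 =786
r73=1001001 pc3: +8 =794
r74=1001010 pc3: +8 =802
r75=1001011 pc4: +16 =818
r76=1001100 pc3: +8 =826
r77=1001101 pc4: +16 =842
r78=1001110 pc4: +16 =858
r79=1001111 pc5: +32 =890
r80=1010000 pc2: +4 =894
r81=1010001 pc3: +8 =902
r82=1010010 pc3: +8 =910
r83=1010011 pc4: +16 =926
r84=1010100 pc3: +8 =934
r85=1010101 pc4: +16 =950
r86=1010110 pc4: +16 =966
r87=1010111 pc5: +32 =998
r88=1011000 pc3: +8 =1006
r89=1011001 pc4: +16 =1022
r90=1011010 pc4: +16 =1038
r91=1011011 pc5: +32 =1070
r92=1011100 pc4: +16 =1086
r93=1011101 pc5: +32 =1118
r94=1011110 pc5: +32 =1150
r95=1011111 pc6: +64 =1214
r96=1100000 pc2: +4 =1218
r97=1100001 pc3: +8 =1226
r98=1100010 pc3: +8 =1234
r99=1100011 pc4: +16 =1250
r100=1100100 pc3: +8 =1258
r101=1100101 pc4: +16 =1274

Answer: 1274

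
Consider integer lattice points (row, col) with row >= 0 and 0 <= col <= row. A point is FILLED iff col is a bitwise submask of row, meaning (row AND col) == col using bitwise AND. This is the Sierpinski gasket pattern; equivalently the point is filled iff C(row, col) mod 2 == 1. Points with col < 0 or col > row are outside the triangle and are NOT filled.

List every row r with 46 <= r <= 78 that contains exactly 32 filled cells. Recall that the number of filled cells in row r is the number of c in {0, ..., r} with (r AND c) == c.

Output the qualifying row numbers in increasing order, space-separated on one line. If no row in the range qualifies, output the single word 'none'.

Row r has 2^popcount(r) filled cells, so we need popcount(r) = log2(32) = 5.
Scan r = 46..78 and keep those with exactly 5 one-bits:
r=46=101110 popcount=4 -> skip
r=47=101111 popcount=5 -> KEEP
r=48=110000 popcount=2 -> skip
r=49=110001 popcount=3 -> skip
r=50=110010 popcount=3 -> skip
r=51=110011 popcount=4 -> skip
r=52=110100 popcount=3 -> skip
r=53=110101 popcount=4 -> skip
r=54=110110 popcount=4 -> skip
r=55=110111 popcount=5 -> KEEP
r=56=111000 popcount=3 -> skip
r=57=111001 popcount=4 -> skip
r=58=111010 popcount=4 -> skip
r=59=111011 popcount=5 -> KEEP
r=60=111100 popcount=4 -> skip
r=61=111101 popcount=5 -> KEEP
r=62=111110 popcount=5 -> KEEP
r=63=111111 popcount=6 -> skip
r=64=1000000 popcount=1 -> skip
r=65=1000001 popcount=2 -> skip
r=66=1000010 popcount=2 -> skip
r=67=1000011 popcount=3 -> skip
r=68=1000100 popcount=2 -> skip
r=69=1000101 popcount=3 -> skip
r=70=1000110 popcount=3 -> skip
r=71=1000111 popcount=4 -> skip
r=72=1001000 popcount=2 -> skip
r=73=1001001 popcount=3 -> skip
r=74=1001010 popcount=3 -> skip
r=75=1001011 popcount=4 -> skip
r=76=1001100 popcount=3 -> skip
r=77=1001101 popcount=4 -> skip
r=78=1001110 popcount=4 -> skip
Kept rows: 47 55 59 61 62

Answer: 47 55 59 61 62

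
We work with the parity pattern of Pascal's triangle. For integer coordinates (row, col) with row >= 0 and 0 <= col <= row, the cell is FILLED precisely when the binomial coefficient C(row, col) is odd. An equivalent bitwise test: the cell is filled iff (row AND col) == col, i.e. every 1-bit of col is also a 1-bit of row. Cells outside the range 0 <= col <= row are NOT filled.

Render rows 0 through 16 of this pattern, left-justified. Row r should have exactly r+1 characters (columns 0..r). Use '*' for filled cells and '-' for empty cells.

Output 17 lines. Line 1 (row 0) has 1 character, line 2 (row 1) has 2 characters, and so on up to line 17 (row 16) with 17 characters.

Answer: *
**
*-*
****
*---*
**--**
*-*-*-*
********
*-------*
**------**
*-*-----*-*
****----****
*---*---*---*
**--**--**--**
*-*-*-*-*-*-*-*
****************
*---------------*

Derivation:
r0=0: *
r1=1: **
r2=10: *-*
r3=11: ****
r4=100: *---*
r5=101: **--**
r6=110: *-*-*-*
r7=111: ********
r8=1000: *-------*
r9=1001: **------**
r10=1010: *-*-----*-*
r11=1011: ****----****
r12=1100: *---*---*---*
r13=1101: **--**--**--**
r14=1110: *-*-*-*-*-*-*-*
r15=1111: ****************
r16=10000: *---------------*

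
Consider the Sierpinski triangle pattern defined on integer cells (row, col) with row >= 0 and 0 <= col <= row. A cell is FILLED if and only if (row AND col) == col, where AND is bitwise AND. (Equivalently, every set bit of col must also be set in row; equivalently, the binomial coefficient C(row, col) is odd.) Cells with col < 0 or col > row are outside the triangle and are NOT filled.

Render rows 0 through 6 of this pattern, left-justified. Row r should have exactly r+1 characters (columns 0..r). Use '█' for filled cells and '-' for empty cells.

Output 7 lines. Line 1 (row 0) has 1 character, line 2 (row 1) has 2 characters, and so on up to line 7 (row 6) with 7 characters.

r0=0: █
r1=1: ██
r2=10: █-█
r3=11: ████
r4=100: █---█
r5=101: ██--██
r6=110: █-█-█-█

Answer: █
██
█-█
████
█---█
██--██
█-█-█-█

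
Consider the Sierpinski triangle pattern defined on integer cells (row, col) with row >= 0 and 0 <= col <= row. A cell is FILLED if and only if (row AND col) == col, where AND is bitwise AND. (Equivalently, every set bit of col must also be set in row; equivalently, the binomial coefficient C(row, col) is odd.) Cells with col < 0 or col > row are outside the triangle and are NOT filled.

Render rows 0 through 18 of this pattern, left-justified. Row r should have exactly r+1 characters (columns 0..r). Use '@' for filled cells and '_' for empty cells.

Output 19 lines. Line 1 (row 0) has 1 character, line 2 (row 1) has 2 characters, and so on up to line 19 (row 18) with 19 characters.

r0=0: @
r1=1: @@
r2=10: @_@
r3=11: @@@@
r4=100: @___@
r5=101: @@__@@
r6=110: @_@_@_@
r7=111: @@@@@@@@
r8=1000: @_______@
r9=1001: @@______@@
r10=1010: @_@_____@_@
r11=1011: @@@@____@@@@
r12=1100: @___@___@___@
r13=1101: @@__@@__@@__@@
r14=1110: @_@_@_@_@_@_@_@
r15=1111: @@@@@@@@@@@@@@@@
r16=10000: @_______________@
r17=10001: @@______________@@
r18=10010: @_@_____________@_@

Answer: @
@@
@_@
@@@@
@___@
@@__@@
@_@_@_@
@@@@@@@@
@_______@
@@______@@
@_@_____@_@
@@@@____@@@@
@___@___@___@
@@__@@__@@__@@
@_@_@_@_@_@_@_@
@@@@@@@@@@@@@@@@
@_______________@
@@______________@@
@_@_____________@_@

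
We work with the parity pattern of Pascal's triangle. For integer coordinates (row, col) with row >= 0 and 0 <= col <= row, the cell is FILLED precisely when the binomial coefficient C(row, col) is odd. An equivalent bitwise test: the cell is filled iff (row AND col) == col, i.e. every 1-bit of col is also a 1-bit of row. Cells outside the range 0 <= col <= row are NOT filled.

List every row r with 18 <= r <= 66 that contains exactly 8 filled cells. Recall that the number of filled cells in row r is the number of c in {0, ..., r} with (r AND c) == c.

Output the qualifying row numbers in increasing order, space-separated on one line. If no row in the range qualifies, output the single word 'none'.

Answer: 19 21 22 25 26 28 35 37 38 41 42 44 49 50 52 56

Derivation:
Row r has 2^popcount(r) filled cells, so we need popcount(r) = log2(8) = 3.
Scan r = 18..66 and keep those with exactly 3 one-bits:
r=18=10010 popcount=2 -> skip
r=19=10011 popcount=3 -> KEEP
r=20=10100 popcount=2 -> skip
r=21=10101 popcount=3 -> KEEP
r=22=10110 popcount=3 -> KEEP
r=23=10111 popcount=4 -> skip
r=24=11000 popcount=2 -> skip
r=25=11001 popcount=3 -> KEEP
r=26=11010 popcount=3 -> KEEP
r=27=11011 popcount=4 -> skip
r=28=11100 popcount=3 -> KEEP
r=29=11101 popcount=4 -> skip
r=30=11110 popcount=4 -> skip
r=31=11111 popcount=5 -> skip
r=32=100000 popcount=1 -> skip
r=33=100001 popcount=2 -> skip
r=34=100010 popcount=2 -> skip
r=35=100011 popcount=3 -> KEEP
r=36=100100 popcount=2 -> skip
r=37=100101 popcount=3 -> KEEP
r=38=100110 popcount=3 -> KEEP
r=39=100111 popcount=4 -> skip
r=40=101000 popcount=2 -> skip
r=41=101001 popcount=3 -> KEEP
r=42=101010 popcount=3 -> KEEP
r=43=101011 popcount=4 -> skip
r=44=101100 popcount=3 -> KEEP
r=45=101101 popcount=4 -> skip
r=46=101110 popcount=4 -> skip
r=47=101111 popcount=5 -> skip
r=48=110000 popcount=2 -> skip
r=49=110001 popcount=3 -> KEEP
r=50=110010 popcount=3 -> KEEP
r=51=110011 popcount=4 -> skip
r=52=110100 popcount=3 -> KEEP
r=53=110101 popcount=4 -> skip
r=54=110110 popcount=4 -> skip
r=55=110111 popcount=5 -> skip
r=56=111000 popcount=3 -> KEEP
r=57=111001 popcount=4 -> skip
r=58=111010 popcount=4 -> skip
r=59=111011 popcount=5 -> skip
r=60=111100 popcount=4 -> skip
r=61=111101 popcount=5 -> skip
r=62=111110 popcount=5 -> skip
r=63=111111 popcount=6 -> skip
r=64=1000000 popcount=1 -> skip
r=65=1000001 popcount=2 -> skip
r=66=1000010 popcount=2 -> skip
Kept rows: 19 21 22 25 26 28 35 37 38 41 42 44 49 50 52 56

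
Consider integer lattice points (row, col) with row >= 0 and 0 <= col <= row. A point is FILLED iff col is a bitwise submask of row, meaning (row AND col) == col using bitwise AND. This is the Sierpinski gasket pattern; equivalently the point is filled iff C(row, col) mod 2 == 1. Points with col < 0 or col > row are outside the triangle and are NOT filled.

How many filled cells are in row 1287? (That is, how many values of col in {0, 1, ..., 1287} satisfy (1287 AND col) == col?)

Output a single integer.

Answer: 32

Derivation:
1287 in binary = 10100000111
popcount(1287) = number of 1-bits in 10100000111 = 5
A col c satisfies (1287 AND c) == c iff every set bit of c is also set in 1287; each of the 5 set bits of 1287 can independently be on or off in c.
count = 2^5 = 32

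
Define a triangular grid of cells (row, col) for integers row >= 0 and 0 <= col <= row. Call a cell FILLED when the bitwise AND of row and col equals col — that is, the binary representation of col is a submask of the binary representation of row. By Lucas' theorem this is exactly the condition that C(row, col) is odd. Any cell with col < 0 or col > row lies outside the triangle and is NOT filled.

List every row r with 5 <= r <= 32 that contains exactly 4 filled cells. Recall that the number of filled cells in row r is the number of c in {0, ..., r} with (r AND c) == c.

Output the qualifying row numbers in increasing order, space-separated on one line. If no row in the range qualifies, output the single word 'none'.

Answer: 5 6 9 10 12 17 18 20 24

Derivation:
Row r has 2^popcount(r) filled cells, so we need popcount(r) = log2(4) = 2.
Scan r = 5..32 and keep those with exactly 2 one-bits:
r=5=101 popcount=2 -> KEEP
r=6=110 popcount=2 -> KEEP
r=7=111 popcount=3 -> skip
r=8=1000 popcount=1 -> skip
r=9=1001 popcount=2 -> KEEP
r=10=1010 popcount=2 -> KEEP
r=11=1011 popcount=3 -> skip
r=12=1100 popcount=2 -> KEEP
r=13=1101 popcount=3 -> skip
r=14=1110 popcount=3 -> skip
r=15=1111 popcount=4 -> skip
r=16=10000 popcount=1 -> skip
r=17=10001 popcount=2 -> KEEP
r=18=10010 popcount=2 -> KEEP
r=19=10011 popcount=3 -> skip
r=20=10100 popcount=2 -> KEEP
r=21=10101 popcount=3 -> skip
r=22=10110 popcount=3 -> skip
r=23=10111 popcount=4 -> skip
r=24=11000 popcount=2 -> KEEP
r=25=11001 popcount=3 -> skip
r=26=11010 popcount=3 -> skip
r=27=11011 popcount=4 -> skip
r=28=11100 popcount=3 -> skip
r=29=11101 popcount=4 -> skip
r=30=11110 popcount=4 -> skip
r=31=11111 popcount=5 -> skip
r=32=100000 popcount=1 -> skip
Kept rows: 5 6 9 10 12 17 18 20 24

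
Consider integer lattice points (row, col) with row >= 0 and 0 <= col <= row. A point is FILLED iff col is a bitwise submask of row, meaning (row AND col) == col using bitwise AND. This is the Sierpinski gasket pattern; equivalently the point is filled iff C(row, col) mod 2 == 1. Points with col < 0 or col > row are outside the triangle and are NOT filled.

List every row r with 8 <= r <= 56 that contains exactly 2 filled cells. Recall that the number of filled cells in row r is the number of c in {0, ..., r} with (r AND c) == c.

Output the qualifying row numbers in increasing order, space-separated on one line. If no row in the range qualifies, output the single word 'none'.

Row r has 2^popcount(r) filled cells, so we need popcount(r) = log2(2) = 1.
Scan r = 8..56 and keep those with exactly 1 one-bits:
r=8=1000 popcount=1 -> KEEP
r=9=1001 popcount=2 -> skip
r=10=1010 popcount=2 -> skip
r=11=1011 popcount=3 -> skip
r=12=1100 popcount=2 -> skip
r=13=1101 popcount=3 -> skip
r=14=1110 popcount=3 -> skip
r=15=1111 popcount=4 -> skip
r=16=10000 popcount=1 -> KEEP
r=17=10001 popcount=2 -> skip
r=18=10010 popcount=2 -> skip
r=19=10011 popcount=3 -> skip
r=20=10100 popcount=2 -> skip
r=21=10101 popcount=3 -> skip
r=22=10110 popcount=3 -> skip
r=23=10111 popcount=4 -> skip
r=24=11000 popcount=2 -> skip
r=25=11001 popcount=3 -> skip
r=26=11010 popcount=3 -> skip
r=27=11011 popcount=4 -> skip
r=28=11100 popcount=3 -> skip
r=29=11101 popcount=4 -> skip
r=30=11110 popcount=4 -> skip
r=31=11111 popcount=5 -> skip
r=32=100000 popcount=1 -> KEEP
r=33=100001 popcount=2 -> skip
r=34=100010 popcount=2 -> skip
r=35=100011 popcount=3 -> skip
r=36=100100 popcount=2 -> skip
r=37=100101 popcount=3 -> skip
r=38=100110 popcount=3 -> skip
r=39=100111 popcount=4 -> skip
r=40=101000 popcount=2 -> skip
r=41=101001 popcount=3 -> skip
r=42=101010 popcount=3 -> skip
r=43=101011 popcount=4 -> skip
r=44=101100 popcount=3 -> skip
r=45=101101 popcount=4 -> skip
r=46=101110 popcount=4 -> skip
r=47=101111 popcount=5 -> skip
r=48=110000 popcount=2 -> skip
r=49=110001 popcount=3 -> skip
r=50=110010 popcount=3 -> skip
r=51=110011 popcount=4 -> skip
r=52=110100 popcount=3 -> skip
r=53=110101 popcount=4 -> skip
r=54=110110 popcount=4 -> skip
r=55=110111 popcount=5 -> skip
r=56=111000 popcount=3 -> skip
Kept rows: 8 16 32

Answer: 8 16 32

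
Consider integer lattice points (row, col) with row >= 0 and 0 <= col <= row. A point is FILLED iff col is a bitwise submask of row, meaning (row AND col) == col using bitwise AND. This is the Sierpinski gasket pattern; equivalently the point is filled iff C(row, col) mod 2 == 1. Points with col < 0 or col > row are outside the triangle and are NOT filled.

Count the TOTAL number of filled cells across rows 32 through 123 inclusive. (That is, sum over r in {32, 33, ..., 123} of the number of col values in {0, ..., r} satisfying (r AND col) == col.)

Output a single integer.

Answer: 1656

Derivation:
r32=100000 pc1: +2 =2
r33=100001 pc2: +4 =6
r34=100010 pc2: +4 =10
r35=100011 pc3: +8 =18
r36=100100 pc2: +4 =22
r37=100101 pc3: +8 =30
r38=100110 pc3: +8 =38
r39=100111 pc4: +16 =54
r40=101000 pc2: +4 =58
r41=101001 pc3: +8 =66
r42=101010 pc3: +8 =74
r43=101011 pc4: +16 =90
r44=101100 pc3: +8 =98
r45=101101 pc4: +16 =114
r46=101110 pc4: +16 =130
r47=101111 pc5: +32 =162
r48=110000 pc2: +4 =166
r49=110001 pc3: +8 =174
r50=110010 pc3: +8 =182
r51=110011 pc4: +16 =198
r52=110100 pc3: +8 =206
r53=110101 pc4: +16 =222
r54=110110 pc4: +16 =238
r55=110111 pc5: +32 =270
r56=111000 pc3: +8 =278
r57=111001 pc4: +16 =294
r58=111010 pc4: +16 =310
r59=111011 pc5: +32 =342
r60=111100 pc4: +16 =358
r61=111101 pc5: +32 =390
r62=111110 pc5: +32 =422
r63=111111 pc6: +64 =486
r64=1000000 pc1: +2 =488
r65=1000001 pc2: +4 =492
r66=1000010 pc2: +4 =496
r67=1000011 pc3: +8 =504
r68=1000100 pc2: +4 =508
r69=1000101 pc3: +8 =516
r70=1000110 pc3: +8 =524
r71=1000111 pc4: +16 =540
r72=1001000 pc2: +4 =544
r73=1001001 pc3: +8 =552
r74=1001010 pc3: +8 =560
r75=1001011 pc4: +16 =576
r76=1001100 pc3: +8 =584
r77=1001101 pc4: +16 =600
r78=1001110 pc4: +16 =616
r79=1001111 pc5: +32 =648
r80=1010000 pc2: +4 =652
r81=1010001 pc3: +8 =660
r82=1010010 pc3: +8 =668
r83=1010011 pc4: +16 =684
r84=1010100 pc3: +8 =692
r85=1010101 pc4: +16 =708
r86=1010110 pc4: +16 =724
r87=1010111 pc5: +32 =756
r88=1011000 pc3: +8 =764
r89=1011001 pc4: +16 =780
r90=1011010 pc4: +16 =796
r91=1011011 pc5: +32 =828
r92=1011100 pc4: +16 =844
r93=1011101 pc5: +32 =876
r94=1011110 pc5: +32 =908
r95=1011111 pc6: +64 =972
r96=1100000 pc2: +4 =976
r97=1100001 pc3: +8 =984
r98=1100010 pc3: +8 =992
r99=1100011 pc4: +16 =1008
r100=1100100 pc3: +8 =1016
r101=1100101 pc4: +16 =1032
r102=1100110 pc4: +16 =1048
r103=1100111 pc5: +32 =1080
r104=1101000 pc3: +8 =1088
r105=1101001 pc4: +16 =1104
r106=1101010 pc4: +16 =1120
r107=1101011 pc5: +32 =1152
r108=1101100 pc4: +16 =1168
r109=1101101 pc5: +32 =1200
r110=1101110 pc5: +32 =1232
r111=1101111 pc6: +64 =1296
r112=1110000 pc3: +8 =1304
r113=1110001 pc4: +16 =1320
r114=1110010 pc4: +16 =1336
r115=1110011 pc5: +32 =1368
r116=1110100 pc4: +16 =1384
r117=1110101 pc5: +32 =1416
r118=1110110 pc5: +32 =1448
r119=1110111 pc6: +64 =1512
r120=1111000 pc4: +16 =1528
r121=1111001 pc5: +32 =1560
r122=1111010 pc5: +32 =1592
r123=1111011 pc6: +64 =1656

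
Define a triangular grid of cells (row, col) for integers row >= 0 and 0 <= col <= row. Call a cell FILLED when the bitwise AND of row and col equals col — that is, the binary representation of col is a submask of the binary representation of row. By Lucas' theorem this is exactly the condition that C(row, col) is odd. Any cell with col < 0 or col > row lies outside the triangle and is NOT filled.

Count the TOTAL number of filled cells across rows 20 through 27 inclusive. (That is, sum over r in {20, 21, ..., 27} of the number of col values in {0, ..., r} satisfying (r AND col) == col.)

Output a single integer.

r20=10100 pc2: +4 =4
r21=10101 pc3: +8 =12
r22=10110 pc3: +8 =20
r23=10111 pc4: +16 =36
r24=11000 pc2: +4 =40
r25=11001 pc3: +8 =48
r26=11010 pc3: +8 =56
r27=11011 pc4: +16 =72

Answer: 72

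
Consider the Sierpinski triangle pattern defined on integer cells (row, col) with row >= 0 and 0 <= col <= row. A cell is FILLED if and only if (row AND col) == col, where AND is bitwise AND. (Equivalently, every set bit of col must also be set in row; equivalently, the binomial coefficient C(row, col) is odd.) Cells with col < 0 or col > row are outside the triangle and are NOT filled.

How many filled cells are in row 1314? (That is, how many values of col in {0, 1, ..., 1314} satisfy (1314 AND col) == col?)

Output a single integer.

1314 in binary = 10100100010
popcount(1314) = number of 1-bits in 10100100010 = 4
A col c satisfies (1314 AND c) == c iff every set bit of c is also set in 1314; each of the 4 set bits of 1314 can independently be on or off in c.
count = 2^4 = 16

Answer: 16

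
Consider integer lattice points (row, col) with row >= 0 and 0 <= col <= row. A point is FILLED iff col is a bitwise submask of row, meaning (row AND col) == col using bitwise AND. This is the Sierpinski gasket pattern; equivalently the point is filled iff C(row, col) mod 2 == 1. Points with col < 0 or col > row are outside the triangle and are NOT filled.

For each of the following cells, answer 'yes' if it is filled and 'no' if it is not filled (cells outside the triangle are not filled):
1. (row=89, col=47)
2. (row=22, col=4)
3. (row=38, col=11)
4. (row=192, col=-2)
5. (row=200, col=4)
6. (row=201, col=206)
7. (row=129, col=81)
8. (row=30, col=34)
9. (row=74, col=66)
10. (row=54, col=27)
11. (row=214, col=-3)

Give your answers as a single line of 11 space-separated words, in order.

Answer: no yes no no no no no no yes no no

Derivation:
(89,47): row=0b1011001, col=0b101111, row AND col = 0b1001 = 9; 9 != 47 -> empty
(22,4): row=0b10110, col=0b100, row AND col = 0b100 = 4; 4 == 4 -> filled
(38,11): row=0b100110, col=0b1011, row AND col = 0b10 = 2; 2 != 11 -> empty
(192,-2): col outside [0, 192] -> not filled
(200,4): row=0b11001000, col=0b100, row AND col = 0b0 = 0; 0 != 4 -> empty
(201,206): col outside [0, 201] -> not filled
(129,81): row=0b10000001, col=0b1010001, row AND col = 0b1 = 1; 1 != 81 -> empty
(30,34): col outside [0, 30] -> not filled
(74,66): row=0b1001010, col=0b1000010, row AND col = 0b1000010 = 66; 66 == 66 -> filled
(54,27): row=0b110110, col=0b11011, row AND col = 0b10010 = 18; 18 != 27 -> empty
(214,-3): col outside [0, 214] -> not filled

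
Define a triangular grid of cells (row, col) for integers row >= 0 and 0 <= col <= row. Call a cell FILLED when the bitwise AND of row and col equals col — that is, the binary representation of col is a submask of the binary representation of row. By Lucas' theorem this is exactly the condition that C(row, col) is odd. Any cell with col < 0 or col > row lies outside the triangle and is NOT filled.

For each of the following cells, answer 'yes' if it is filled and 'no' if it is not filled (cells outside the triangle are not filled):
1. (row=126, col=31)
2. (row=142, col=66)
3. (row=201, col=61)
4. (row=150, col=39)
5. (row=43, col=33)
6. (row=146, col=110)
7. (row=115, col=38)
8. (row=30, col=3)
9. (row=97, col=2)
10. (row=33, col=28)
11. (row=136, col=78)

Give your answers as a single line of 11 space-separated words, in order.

(126,31): row=0b1111110, col=0b11111, row AND col = 0b11110 = 30; 30 != 31 -> empty
(142,66): row=0b10001110, col=0b1000010, row AND col = 0b10 = 2; 2 != 66 -> empty
(201,61): row=0b11001001, col=0b111101, row AND col = 0b1001 = 9; 9 != 61 -> empty
(150,39): row=0b10010110, col=0b100111, row AND col = 0b110 = 6; 6 != 39 -> empty
(43,33): row=0b101011, col=0b100001, row AND col = 0b100001 = 33; 33 == 33 -> filled
(146,110): row=0b10010010, col=0b1101110, row AND col = 0b10 = 2; 2 != 110 -> empty
(115,38): row=0b1110011, col=0b100110, row AND col = 0b100010 = 34; 34 != 38 -> empty
(30,3): row=0b11110, col=0b11, row AND col = 0b10 = 2; 2 != 3 -> empty
(97,2): row=0b1100001, col=0b10, row AND col = 0b0 = 0; 0 != 2 -> empty
(33,28): row=0b100001, col=0b11100, row AND col = 0b0 = 0; 0 != 28 -> empty
(136,78): row=0b10001000, col=0b1001110, row AND col = 0b1000 = 8; 8 != 78 -> empty

Answer: no no no no yes no no no no no no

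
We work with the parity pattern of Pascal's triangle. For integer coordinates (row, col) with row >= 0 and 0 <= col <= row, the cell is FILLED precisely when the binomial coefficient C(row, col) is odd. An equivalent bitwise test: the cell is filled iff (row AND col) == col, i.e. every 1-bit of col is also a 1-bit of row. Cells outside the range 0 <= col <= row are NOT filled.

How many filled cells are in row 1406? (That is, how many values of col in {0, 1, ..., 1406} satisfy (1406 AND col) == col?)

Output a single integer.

Answer: 256

Derivation:
1406 in binary = 10101111110
popcount(1406) = number of 1-bits in 10101111110 = 8
A col c satisfies (1406 AND c) == c iff every set bit of c is also set in 1406; each of the 8 set bits of 1406 can independently be on or off in c.
count = 2^8 = 256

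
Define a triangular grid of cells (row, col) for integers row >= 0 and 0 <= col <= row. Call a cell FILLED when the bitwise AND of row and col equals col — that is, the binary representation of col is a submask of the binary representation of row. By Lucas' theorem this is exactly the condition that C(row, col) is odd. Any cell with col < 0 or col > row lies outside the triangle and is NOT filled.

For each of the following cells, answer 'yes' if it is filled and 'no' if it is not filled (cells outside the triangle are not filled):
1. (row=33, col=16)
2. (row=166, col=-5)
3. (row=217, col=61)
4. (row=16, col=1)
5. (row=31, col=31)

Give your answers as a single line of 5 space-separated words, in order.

Answer: no no no no yes

Derivation:
(33,16): row=0b100001, col=0b10000, row AND col = 0b0 = 0; 0 != 16 -> empty
(166,-5): col outside [0, 166] -> not filled
(217,61): row=0b11011001, col=0b111101, row AND col = 0b11001 = 25; 25 != 61 -> empty
(16,1): row=0b10000, col=0b1, row AND col = 0b0 = 0; 0 != 1 -> empty
(31,31): row=0b11111, col=0b11111, row AND col = 0b11111 = 31; 31 == 31 -> filled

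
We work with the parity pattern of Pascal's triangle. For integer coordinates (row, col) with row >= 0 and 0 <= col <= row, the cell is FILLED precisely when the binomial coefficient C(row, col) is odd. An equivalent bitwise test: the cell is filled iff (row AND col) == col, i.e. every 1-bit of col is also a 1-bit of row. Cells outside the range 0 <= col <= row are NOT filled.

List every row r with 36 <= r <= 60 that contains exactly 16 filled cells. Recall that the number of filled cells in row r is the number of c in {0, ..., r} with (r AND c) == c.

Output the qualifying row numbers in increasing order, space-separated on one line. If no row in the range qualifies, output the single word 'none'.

Row r has 2^popcount(r) filled cells, so we need popcount(r) = log2(16) = 4.
Scan r = 36..60 and keep those with exactly 4 one-bits:
r=36=100100 popcount=2 -> skip
r=37=100101 popcount=3 -> skip
r=38=100110 popcount=3 -> skip
r=39=100111 popcount=4 -> KEEP
r=40=101000 popcount=2 -> skip
r=41=101001 popcount=3 -> skip
r=42=101010 popcount=3 -> skip
r=43=101011 popcount=4 -> KEEP
r=44=101100 popcount=3 -> skip
r=45=101101 popcount=4 -> KEEP
r=46=101110 popcount=4 -> KEEP
r=47=101111 popcount=5 -> skip
r=48=110000 popcount=2 -> skip
r=49=110001 popcount=3 -> skip
r=50=110010 popcount=3 -> skip
r=51=110011 popcount=4 -> KEEP
r=52=110100 popcount=3 -> skip
r=53=110101 popcount=4 -> KEEP
r=54=110110 popcount=4 -> KEEP
r=55=110111 popcount=5 -> skip
r=56=111000 popcount=3 -> skip
r=57=111001 popcount=4 -> KEEP
r=58=111010 popcount=4 -> KEEP
r=59=111011 popcount=5 -> skip
r=60=111100 popcount=4 -> KEEP
Kept rows: 39 43 45 46 51 53 54 57 58 60

Answer: 39 43 45 46 51 53 54 57 58 60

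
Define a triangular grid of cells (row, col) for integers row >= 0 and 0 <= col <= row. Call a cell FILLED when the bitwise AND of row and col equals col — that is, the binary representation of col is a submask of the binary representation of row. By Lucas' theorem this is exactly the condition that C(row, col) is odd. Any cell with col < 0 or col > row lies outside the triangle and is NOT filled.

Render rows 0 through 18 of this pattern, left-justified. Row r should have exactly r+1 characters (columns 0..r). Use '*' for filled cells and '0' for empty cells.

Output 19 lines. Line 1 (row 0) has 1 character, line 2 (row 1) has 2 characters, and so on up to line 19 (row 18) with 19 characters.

r0=0: *
r1=1: **
r2=10: *0*
r3=11: ****
r4=100: *000*
r5=101: **00**
r6=110: *0*0*0*
r7=111: ********
r8=1000: *0000000*
r9=1001: **000000**
r10=1010: *0*00000*0*
r11=1011: ****0000****
r12=1100: *000*000*000*
r13=1101: **00**00**00**
r14=1110: *0*0*0*0*0*0*0*
r15=1111: ****************
r16=10000: *000000000000000*
r17=10001: **00000000000000**
r18=10010: *0*0000000000000*0*

Answer: *
**
*0*
****
*000*
**00**
*0*0*0*
********
*0000000*
**000000**
*0*00000*0*
****0000****
*000*000*000*
**00**00**00**
*0*0*0*0*0*0*0*
****************
*000000000000000*
**00000000000000**
*0*0000000000000*0*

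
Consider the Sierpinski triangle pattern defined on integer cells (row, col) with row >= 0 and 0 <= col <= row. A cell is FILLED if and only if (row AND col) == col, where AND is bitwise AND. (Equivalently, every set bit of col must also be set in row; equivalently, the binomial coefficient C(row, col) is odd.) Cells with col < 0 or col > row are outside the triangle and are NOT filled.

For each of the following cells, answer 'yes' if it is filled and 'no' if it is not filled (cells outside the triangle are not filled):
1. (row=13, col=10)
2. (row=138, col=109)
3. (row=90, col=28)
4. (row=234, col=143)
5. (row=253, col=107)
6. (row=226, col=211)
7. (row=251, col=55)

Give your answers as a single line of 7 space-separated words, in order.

(13,10): row=0b1101, col=0b1010, row AND col = 0b1000 = 8; 8 != 10 -> empty
(138,109): row=0b10001010, col=0b1101101, row AND col = 0b1000 = 8; 8 != 109 -> empty
(90,28): row=0b1011010, col=0b11100, row AND col = 0b11000 = 24; 24 != 28 -> empty
(234,143): row=0b11101010, col=0b10001111, row AND col = 0b10001010 = 138; 138 != 143 -> empty
(253,107): row=0b11111101, col=0b1101011, row AND col = 0b1101001 = 105; 105 != 107 -> empty
(226,211): row=0b11100010, col=0b11010011, row AND col = 0b11000010 = 194; 194 != 211 -> empty
(251,55): row=0b11111011, col=0b110111, row AND col = 0b110011 = 51; 51 != 55 -> empty

Answer: no no no no no no no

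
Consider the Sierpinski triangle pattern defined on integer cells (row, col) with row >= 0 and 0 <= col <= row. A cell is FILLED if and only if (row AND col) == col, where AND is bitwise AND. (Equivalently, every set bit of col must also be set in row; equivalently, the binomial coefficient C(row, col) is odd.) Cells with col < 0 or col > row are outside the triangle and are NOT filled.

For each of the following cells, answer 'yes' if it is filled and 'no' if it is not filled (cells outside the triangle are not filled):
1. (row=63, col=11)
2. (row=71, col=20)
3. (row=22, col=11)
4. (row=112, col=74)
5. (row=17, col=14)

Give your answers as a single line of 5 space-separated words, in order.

(63,11): row=0b111111, col=0b1011, row AND col = 0b1011 = 11; 11 == 11 -> filled
(71,20): row=0b1000111, col=0b10100, row AND col = 0b100 = 4; 4 != 20 -> empty
(22,11): row=0b10110, col=0b1011, row AND col = 0b10 = 2; 2 != 11 -> empty
(112,74): row=0b1110000, col=0b1001010, row AND col = 0b1000000 = 64; 64 != 74 -> empty
(17,14): row=0b10001, col=0b1110, row AND col = 0b0 = 0; 0 != 14 -> empty

Answer: yes no no no no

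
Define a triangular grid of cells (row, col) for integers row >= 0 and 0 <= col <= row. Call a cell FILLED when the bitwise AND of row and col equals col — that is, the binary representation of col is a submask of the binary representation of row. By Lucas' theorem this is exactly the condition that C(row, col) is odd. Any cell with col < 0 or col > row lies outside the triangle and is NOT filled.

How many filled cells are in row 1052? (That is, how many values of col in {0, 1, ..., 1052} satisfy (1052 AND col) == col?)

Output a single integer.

Answer: 16

Derivation:
1052 in binary = 10000011100
popcount(1052) = number of 1-bits in 10000011100 = 4
A col c satisfies (1052 AND c) == c iff every set bit of c is also set in 1052; each of the 4 set bits of 1052 can independently be on or off in c.
count = 2^4 = 16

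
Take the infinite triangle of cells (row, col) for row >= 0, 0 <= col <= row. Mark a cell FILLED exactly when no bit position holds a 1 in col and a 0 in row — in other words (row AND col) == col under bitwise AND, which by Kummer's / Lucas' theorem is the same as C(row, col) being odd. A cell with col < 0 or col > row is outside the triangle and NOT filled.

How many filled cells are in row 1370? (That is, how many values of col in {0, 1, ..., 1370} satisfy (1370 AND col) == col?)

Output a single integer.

1370 in binary = 10101011010
popcount(1370) = number of 1-bits in 10101011010 = 6
A col c satisfies (1370 AND c) == c iff every set bit of c is also set in 1370; each of the 6 set bits of 1370 can independently be on or off in c.
count = 2^6 = 64

Answer: 64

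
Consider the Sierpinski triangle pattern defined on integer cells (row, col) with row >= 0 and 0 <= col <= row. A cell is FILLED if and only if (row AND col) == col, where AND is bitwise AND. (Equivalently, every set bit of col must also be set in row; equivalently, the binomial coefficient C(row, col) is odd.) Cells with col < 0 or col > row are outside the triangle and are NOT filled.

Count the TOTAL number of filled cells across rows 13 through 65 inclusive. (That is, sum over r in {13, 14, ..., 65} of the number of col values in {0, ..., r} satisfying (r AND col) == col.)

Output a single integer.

Answer: 686

Derivation:
r13=1101 pc3: +8 =8
r14=1110 pc3: +8 =16
r15=1111 pc4: +16 =32
r16=10000 pc1: +2 =34
r17=10001 pc2: +4 =38
r18=10010 pc2: +4 =42
r19=10011 pc3: +8 =50
r20=10100 pc2: +4 =54
r21=10101 pc3: +8 =62
r22=10110 pc3: +8 =70
r23=10111 pc4: +16 =86
r24=11000 pc2: +4 =90
r25=11001 pc3: +8 =98
r26=11010 pc3: +8 =106
r27=11011 pc4: +16 =122
r28=11100 pc3: +8 =130
r29=11101 pc4: +16 =146
r30=11110 pc4: +16 =162
r31=11111 pc5: +32 =194
r32=100000 pc1: +2 =196
r33=100001 pc2: +4 =200
r34=100010 pc2: +4 =204
r35=100011 pc3: +8 =212
r36=100100 pc2: +4 =216
r37=100101 pc3: +8 =224
r38=100110 pc3: +8 =232
r39=100111 pc4: +16 =248
r40=101000 pc2: +4 =252
r41=101001 pc3: +8 =260
r42=101010 pc3: +8 =268
r43=101011 pc4: +16 =284
r44=101100 pc3: +8 =292
r45=101101 pc4: +16 =308
r46=101110 pc4: +16 =324
r47=101111 pc5: +32 =356
r48=110000 pc2: +4 =360
r49=110001 pc3: +8 =368
r50=110010 pc3: +8 =376
r51=110011 pc4: +16 =392
r52=110100 pc3: +8 =400
r53=110101 pc4: +16 =416
r54=110110 pc4: +16 =432
r55=110111 pc5: +32 =464
r56=111000 pc3: +8 =472
r57=111001 pc4: +16 =488
r58=111010 pc4: +16 =504
r59=111011 pc5: +32 =536
r60=111100 pc4: +16 =552
r61=111101 pc5: +32 =584
r62=111110 pc5: +32 =616
r63=111111 pc6: +64 =680
r64=1000000 pc1: +2 =682
r65=1000001 pc2: +4 =686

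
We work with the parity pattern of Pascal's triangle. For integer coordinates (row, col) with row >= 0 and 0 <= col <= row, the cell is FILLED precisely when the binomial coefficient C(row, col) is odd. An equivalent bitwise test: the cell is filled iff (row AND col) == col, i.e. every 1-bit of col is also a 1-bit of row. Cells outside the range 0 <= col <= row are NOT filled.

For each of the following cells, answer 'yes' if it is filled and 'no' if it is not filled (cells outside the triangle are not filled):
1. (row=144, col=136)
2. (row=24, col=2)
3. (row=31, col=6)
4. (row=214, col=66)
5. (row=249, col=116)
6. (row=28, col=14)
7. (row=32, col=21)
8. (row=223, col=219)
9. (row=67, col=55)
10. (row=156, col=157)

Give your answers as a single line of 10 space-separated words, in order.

Answer: no no yes yes no no no yes no no

Derivation:
(144,136): row=0b10010000, col=0b10001000, row AND col = 0b10000000 = 128; 128 != 136 -> empty
(24,2): row=0b11000, col=0b10, row AND col = 0b0 = 0; 0 != 2 -> empty
(31,6): row=0b11111, col=0b110, row AND col = 0b110 = 6; 6 == 6 -> filled
(214,66): row=0b11010110, col=0b1000010, row AND col = 0b1000010 = 66; 66 == 66 -> filled
(249,116): row=0b11111001, col=0b1110100, row AND col = 0b1110000 = 112; 112 != 116 -> empty
(28,14): row=0b11100, col=0b1110, row AND col = 0b1100 = 12; 12 != 14 -> empty
(32,21): row=0b100000, col=0b10101, row AND col = 0b0 = 0; 0 != 21 -> empty
(223,219): row=0b11011111, col=0b11011011, row AND col = 0b11011011 = 219; 219 == 219 -> filled
(67,55): row=0b1000011, col=0b110111, row AND col = 0b11 = 3; 3 != 55 -> empty
(156,157): col outside [0, 156] -> not filled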